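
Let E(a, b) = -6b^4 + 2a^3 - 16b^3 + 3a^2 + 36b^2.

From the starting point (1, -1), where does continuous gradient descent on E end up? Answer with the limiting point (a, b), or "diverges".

E is separable, so gradient descent decouples: a follows -∂E/∂a, b follows -∂E/∂b.
∂E/∂a = 6a(a + 1); at a=1 this is 12, so a decreases.
∂E/∂b = -24b(b - 1)(b + 3); at b=-1 this is -96, so b increases.
a converges to its nearest critical value 0 (a local min of the a-part); b converges to 0. The iterate converges to (0, 0).

(0, 0)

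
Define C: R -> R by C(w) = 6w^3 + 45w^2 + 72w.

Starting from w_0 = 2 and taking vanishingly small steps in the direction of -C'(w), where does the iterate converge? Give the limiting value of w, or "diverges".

C'(w) = 18(w + 1)(w + 4), so C'(2) = 324.
Gradient descent moves in the -C' direction, i.e. w is decreasing.
The nearest critical point in that direction is w = -1, where C'' = 54 > 0 (a local minimum). The iterate converges there.

-1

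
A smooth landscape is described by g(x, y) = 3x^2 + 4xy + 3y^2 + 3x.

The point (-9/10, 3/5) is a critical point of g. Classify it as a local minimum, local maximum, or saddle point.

The Hessian of g is constant: H = [[6, 4], [4, 6]].
det(H) = 6·6 − 4² = 20.
det(H) > 0 and tr(H) = 12 > 0, so H is positive definite and the point is a local minimum.

local minimum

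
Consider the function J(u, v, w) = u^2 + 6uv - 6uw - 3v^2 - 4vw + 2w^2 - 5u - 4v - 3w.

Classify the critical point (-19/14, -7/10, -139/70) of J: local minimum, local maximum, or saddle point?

saddle point

The Hessian is constant: H = [[2, 6, -6], [6, -6, -4], [-6, -4, 4]].
Leading principal minors: Δ₁ = 2, Δ₂ = -48, Δ₃ = 280.
The minors fit neither the all-positive nor the alternating-sign pattern, so H is indefinite: a saddle point.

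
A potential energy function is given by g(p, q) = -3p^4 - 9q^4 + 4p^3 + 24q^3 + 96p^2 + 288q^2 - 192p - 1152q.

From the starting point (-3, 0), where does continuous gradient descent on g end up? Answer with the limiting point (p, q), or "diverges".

g is separable, so gradient descent decouples: p follows -∂g/∂p, q follows -∂g/∂q.
∂g/∂p = -12(p - 4)(p - 1)(p + 4); at p=-3 this is -336, so p increases.
∂g/∂q = -36(q - 4)(q - 2)(q + 4); at q=0 this is -1152, so q increases.
p converges to its nearest critical value 1 (a local min of the p-part); q converges to 2. The iterate converges to (1, 2).

(1, 2)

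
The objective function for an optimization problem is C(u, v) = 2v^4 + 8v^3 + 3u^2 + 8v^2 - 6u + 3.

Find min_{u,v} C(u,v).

0

C(u,v) separates as P(u) + Q(v) + 3, so its minimum is min P + min Q + 3.
P'(u) = 6u - 6 vanishes at u ∈ {1}; Q'(v) = 8v(v + 1)(v + 2) vanishes at v ∈ {-2, -1, 0}.
Local minima of P (where P''>0): P(1)=-3. Local minima of Q: Q(-2)=0, Q(0)=0.
So the global minimum of C is P(1) + Q(-2) + 3 = -3 + 0 + 3 = 0, attained at (1, -2).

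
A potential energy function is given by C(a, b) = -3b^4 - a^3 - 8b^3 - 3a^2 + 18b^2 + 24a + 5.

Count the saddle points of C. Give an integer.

C separates as a function of a plus a function of b, so ∇C=0 decouples.
∂C/∂a = -3(a - 2)(a + 4) = 0 at a ∈ {-4, 2}; ∂C/∂b = -12b(b - 1)(b + 3) = 0 at b ∈ {-3, 0, 1}.
The Hessian is diagonal: diag(C_aa, C_bb). Second derivatives: C_aa(-4)=18, C_aa(2)=-18; C_bb(-3)=-144, C_bb(0)=36, C_bb(1)=-48.
Saddle points occur where the two diagonal entries have opposite signs: (-4, -3), (-4, 1), (2, 0). Count: 3.

3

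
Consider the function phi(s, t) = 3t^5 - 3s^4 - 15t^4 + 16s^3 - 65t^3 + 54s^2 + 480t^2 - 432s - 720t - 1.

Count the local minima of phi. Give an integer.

phi separates as a function of s plus a function of t, so ∇phi=0 decouples.
∂phi/∂s = -12(s - 4)(s - 3)(s + 3) = 0 at s ∈ {-3, 3, 4}; ∂phi/∂t = 15(t - 4)(t - 3)(t - 1)(t + 4) = 0 at t ∈ {-4, 1, 3, 4}.
The Hessian is diagonal: diag(phi_ss, phi_tt). Second derivatives: phi_ss(-3)=-504, phi_ss(3)=72, phi_ss(4)=-84; phi_tt(-4)=-4200, phi_tt(1)=450, phi_tt(3)=-210, phi_tt(4)=360.
Local minima occur where both diagonal entries positive: (3, 1), (3, 4). Count: 2.

2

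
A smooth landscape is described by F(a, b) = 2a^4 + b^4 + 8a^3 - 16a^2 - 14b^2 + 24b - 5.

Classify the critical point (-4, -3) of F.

The mixed partial ∂²F/∂a∂b is 0, so the Hessian at any point is diag(F_aa, F_bb) = diag(8(3a^2 + 6a - 4), 4(3b^2 - 7)).
At (-4, -3): H = diag(160, 80).
Both eigenvalues are positive, so H is positive definite: a local minimum.

local minimum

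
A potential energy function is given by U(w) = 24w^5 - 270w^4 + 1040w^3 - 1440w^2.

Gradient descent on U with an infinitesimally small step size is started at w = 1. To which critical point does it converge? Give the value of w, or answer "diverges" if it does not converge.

U'(w) = 120w(w - 4)(w - 3)(w - 2), so U'(1) = -720.
Gradient descent moves in the -U' direction, i.e. w is increasing.
The nearest critical point in that direction is w = 2, where U'' = 480 > 0 (a local minimum). The iterate converges there.

2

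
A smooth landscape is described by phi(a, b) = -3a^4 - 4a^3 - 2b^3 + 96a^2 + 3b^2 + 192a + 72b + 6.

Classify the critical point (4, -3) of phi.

The mixed partial ∂²phi/∂a∂b is 0, so the Hessian at any point is diag(phi_aa, phi_bb) = diag(12(-3a^2 - 2a + 16), 6(-2b + 1)).
At (4, -3): H = diag(-480, 42).
The eigenvalues have opposite signs, so H is indefinite: a saddle point.

saddle point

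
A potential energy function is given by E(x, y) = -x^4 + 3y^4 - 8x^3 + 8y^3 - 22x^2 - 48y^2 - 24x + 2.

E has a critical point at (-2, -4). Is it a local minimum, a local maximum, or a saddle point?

The mixed partial ∂²E/∂x∂y is 0, so the Hessian at any point is diag(E_xx, E_yy) = diag(-4(3x^2 + 12x + 11), 12(3y^2 + 4y - 8)).
At (-2, -4): H = diag(4, 288).
Both eigenvalues are positive, so H is positive definite: a local minimum.

local minimum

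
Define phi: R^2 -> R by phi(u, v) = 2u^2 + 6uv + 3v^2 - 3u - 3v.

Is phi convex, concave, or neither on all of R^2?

neither

phi is quadratic, so its Hessian is the constant matrix H = [[4, 6], [6, 6]].
det(H) = -12, tr(H) = 10.
det(H) < 0, so H is indefinite: neither convex nor concave.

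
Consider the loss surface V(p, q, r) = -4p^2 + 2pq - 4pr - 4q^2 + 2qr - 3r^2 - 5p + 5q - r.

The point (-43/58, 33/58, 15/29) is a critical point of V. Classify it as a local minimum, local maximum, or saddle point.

The Hessian is constant: H = [[-8, 2, -4], [2, -8, 2], [-4, 2, -6]].
Leading principal minors: Δ₁ = -8, Δ₂ = 60, Δ₃ = -232.
The minors alternate sign starting negative (−, +, −), so H is negative definite: a local maximum.

local maximum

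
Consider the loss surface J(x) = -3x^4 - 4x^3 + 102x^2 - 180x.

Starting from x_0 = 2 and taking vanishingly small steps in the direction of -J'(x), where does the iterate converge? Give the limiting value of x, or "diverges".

J'(x) = -12(x - 3)(x - 1)(x + 5), so J'(2) = 84.
Gradient descent moves in the -J' direction, i.e. x is decreasing.
The nearest critical point in that direction is x = 1, where J'' = 144 > 0 (a local minimum). The iterate converges there.

1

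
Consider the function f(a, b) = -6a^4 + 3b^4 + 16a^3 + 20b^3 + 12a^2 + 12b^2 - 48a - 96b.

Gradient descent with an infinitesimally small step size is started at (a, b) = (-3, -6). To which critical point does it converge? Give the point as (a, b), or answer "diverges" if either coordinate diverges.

f is separable, so gradient descent decouples: a follows -∂f/∂a, b follows -∂f/∂b.
∂f/∂a = -24(a - 2)(a - 1)(a + 1); at a=-3 this is 960, so a decreases.
∂f/∂b = 12(b - 1)(b + 2)(b + 4); at b=-6 this is -672, so b increases.
The a-coordinate has no critical point in that direction and runs off to infinity.

diverges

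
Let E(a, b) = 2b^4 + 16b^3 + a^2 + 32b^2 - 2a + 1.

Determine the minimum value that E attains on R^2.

0

E(a,b) separates as P(a) + Q(b) + 1, so its minimum is min P + min Q + 1.
P'(a) = 2a - 2 vanishes at a ∈ {1}; Q'(b) = 8b(b + 2)(b + 4) vanishes at b ∈ {-4, -2, 0}.
Local minima of P (where P''>0): P(1)=-1. Local minima of Q: Q(-4)=0, Q(0)=0.
So the global minimum of E is P(1) + Q(-4) + 1 = -1 + 0 + 1 = 0, attained at (1, -4).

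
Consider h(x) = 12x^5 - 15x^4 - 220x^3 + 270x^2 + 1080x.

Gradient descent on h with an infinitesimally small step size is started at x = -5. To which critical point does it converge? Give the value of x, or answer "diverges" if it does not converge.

diverges

h'(x) = 60(x - 3)(x - 2)(x + 1)(x + 3), so h'(-5) = 26880.
Gradient descent moves in the -h' direction, i.e. x is decreasing.
There is no critical point below x=-5, and h' keeps the same sign, so the iterate runs off to −∞.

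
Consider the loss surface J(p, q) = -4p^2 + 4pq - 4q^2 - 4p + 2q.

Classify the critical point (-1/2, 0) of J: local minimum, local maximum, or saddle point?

The Hessian of J is constant: H = [[-8, 4], [4, -8]].
det(H) = (-8)·(-8) − 4² = 48.
det(H) > 0 and tr(H) = -16 < 0, so H is negative definite and the point is a local maximum.

local maximum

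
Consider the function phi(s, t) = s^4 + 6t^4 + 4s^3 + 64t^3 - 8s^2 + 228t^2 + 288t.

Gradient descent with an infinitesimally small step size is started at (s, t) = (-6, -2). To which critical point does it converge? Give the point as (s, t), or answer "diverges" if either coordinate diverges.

phi is separable, so gradient descent decouples: s follows -∂phi/∂s, t follows -∂phi/∂t.
∂phi/∂s = 4s(s - 1)(s + 4); at s=-6 this is -336, so s increases.
∂phi/∂t = 24(t + 1)(t + 3)(t + 4); at t=-2 this is -48, so t increases.
s converges to its nearest critical value -4 (a local min of the s-part); t converges to -1. The iterate converges to (-4, -1).

(-4, -1)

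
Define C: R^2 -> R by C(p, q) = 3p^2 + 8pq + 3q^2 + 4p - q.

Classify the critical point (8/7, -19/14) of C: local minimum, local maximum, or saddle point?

saddle point

The Hessian of C is constant: H = [[6, 8], [8, 6]].
det(H) = 6·6 − 8² = -28.
Since det(H) < 0, H is indefinite and the critical point is a saddle point.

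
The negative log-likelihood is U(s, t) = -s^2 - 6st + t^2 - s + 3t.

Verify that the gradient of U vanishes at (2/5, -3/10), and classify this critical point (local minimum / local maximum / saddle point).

∇U = (-2s - 6t - 1, -6s + 2t + 3); substituting (2/5, -3/10) gives ∇U = (0, 0), so (2/5, -3/10) is indeed a critical point.
The Hessian of U is constant: H = [[-2, -6], [-6, 2]].
det(H) = (-2)·2 − (-6)² = -40.
Since det(H) < 0, H is indefinite and the critical point is a saddle point.

saddle point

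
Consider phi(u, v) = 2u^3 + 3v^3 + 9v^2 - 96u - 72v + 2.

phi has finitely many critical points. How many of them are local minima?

phi separates as a function of u plus a function of v, so ∇phi=0 decouples.
∂phi/∂u = 6(u - 4)(u + 4) = 0 at u ∈ {-4, 4}; ∂phi/∂v = 9(v - 2)(v + 4) = 0 at v ∈ {-4, 2}.
The Hessian is diagonal: diag(phi_uu, phi_vv). Second derivatives: phi_uu(-4)=-48, phi_uu(4)=48; phi_vv(-4)=-54, phi_vv(2)=54.
Local minima occur where both diagonal entries positive: (4, 2). Count: 1.

1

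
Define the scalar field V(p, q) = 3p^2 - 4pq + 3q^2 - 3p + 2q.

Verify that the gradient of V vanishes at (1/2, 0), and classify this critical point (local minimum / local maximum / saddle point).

∇V = (6p - 4q - 3, -4p + 6q + 2); substituting (1/2, 0) gives ∇V = (0, 0), so (1/2, 0) is indeed a critical point.
The Hessian of V is constant: H = [[6, -4], [-4, 6]].
det(H) = 6·6 − (-4)² = 20.
det(H) > 0 and tr(H) = 12 > 0, so H is positive definite and the point is a local minimum.

local minimum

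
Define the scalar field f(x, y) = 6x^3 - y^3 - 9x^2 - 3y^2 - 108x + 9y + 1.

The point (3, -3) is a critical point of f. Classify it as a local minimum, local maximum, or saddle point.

local minimum

The mixed partial ∂²f/∂x∂y is 0, so the Hessian at any point is diag(f_xx, f_yy) = diag(18(2x - 1), -6(y + 1)).
At (3, -3): H = diag(90, 12).
Both eigenvalues are positive, so H is positive definite: a local minimum.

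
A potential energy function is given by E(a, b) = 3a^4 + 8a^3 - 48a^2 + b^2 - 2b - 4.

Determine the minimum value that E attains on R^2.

-517

E(a,b) separates as P(a) + Q(b) − 4, so its minimum is min P + min Q − 4.
P'(a) = 12a(a - 2)(a + 4) vanishes at a ∈ {-4, 0, 2}; Q'(b) = 2b - 2 vanishes at b ∈ {1}.
Local minima of P (where P''>0): P(-4)=-512, P(2)=-80. Local minima of Q: Q(1)=-1.
So the global minimum of E is P(-4) + Q(1) − 4 = -512 − 1 − 4 = -517, attained at (-4, 1).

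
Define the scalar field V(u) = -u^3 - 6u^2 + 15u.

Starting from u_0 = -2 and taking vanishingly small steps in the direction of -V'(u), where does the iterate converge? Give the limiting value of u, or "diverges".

-5

V'(u) = -3(u - 1)(u + 5), so V'(-2) = 27.
Gradient descent moves in the -V' direction, i.e. u is decreasing.
The nearest critical point in that direction is u = -5, where V'' = 18 > 0 (a local minimum). The iterate converges there.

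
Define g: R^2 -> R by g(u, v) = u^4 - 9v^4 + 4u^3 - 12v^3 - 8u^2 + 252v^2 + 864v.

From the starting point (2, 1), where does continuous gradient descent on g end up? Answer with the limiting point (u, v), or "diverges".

(1, -2)

g is separable, so gradient descent decouples: u follows -∂g/∂u, v follows -∂g/∂v.
∂g/∂u = 4u(u - 1)(u + 4); at u=2 this is 48, so u decreases.
∂g/∂v = -36(v - 4)(v + 2)(v + 3); at v=1 this is 1296, so v decreases.
u converges to its nearest critical value 1 (a local min of the u-part); v converges to -2. The iterate converges to (1, -2).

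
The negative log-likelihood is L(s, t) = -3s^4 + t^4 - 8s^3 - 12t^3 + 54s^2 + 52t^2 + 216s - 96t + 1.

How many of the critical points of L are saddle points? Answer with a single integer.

5

L separates as a function of s plus a function of t, so ∇L=0 decouples.
∂L/∂s = -12(s - 3)(s + 2)(s + 3) = 0 at s ∈ {-3, -2, 3}; ∂L/∂t = 4(t - 4)(t - 3)(t - 2) = 0 at t ∈ {2, 3, 4}.
The Hessian is diagonal: diag(L_ss, L_tt). Second derivatives: L_ss(-3)=-72, L_ss(-2)=60, L_ss(3)=-360; L_tt(2)=8, L_tt(3)=-4, L_tt(4)=8.
Saddle points occur where the two diagonal entries have opposite signs: (-3, 2), (-3, 4), (-2, 3), (3, 2), (3, 4). Count: 5.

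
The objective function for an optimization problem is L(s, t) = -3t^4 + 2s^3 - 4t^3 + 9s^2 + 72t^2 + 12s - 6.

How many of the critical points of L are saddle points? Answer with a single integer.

L separates as a function of s plus a function of t, so ∇L=0 decouples.
∂L/∂s = 6(s + 1)(s + 2) = 0 at s ∈ {-2, -1}; ∂L/∂t = -12t(t - 3)(t + 4) = 0 at t ∈ {-4, 0, 3}.
The Hessian is diagonal: diag(L_ss, L_tt). Second derivatives: L_ss(-2)=-6, L_ss(-1)=6; L_tt(-4)=-336, L_tt(0)=144, L_tt(3)=-252.
Saddle points occur where the two diagonal entries have opposite signs: (-2, 0), (-1, -4), (-1, 3). Count: 3.

3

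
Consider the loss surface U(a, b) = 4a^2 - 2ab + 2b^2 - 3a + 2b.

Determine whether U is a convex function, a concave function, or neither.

U is quadratic, so its Hessian is the constant matrix H = [[8, -2], [-2, 4]].
det(H) = 28, tr(H) = 12.
det(H) > 0 and tr(H) > 0, so H is positive definite everywhere: convex.

convex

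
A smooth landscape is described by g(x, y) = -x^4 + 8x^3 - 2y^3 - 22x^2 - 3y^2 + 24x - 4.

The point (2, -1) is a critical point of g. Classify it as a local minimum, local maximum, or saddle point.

The mixed partial ∂²g/∂x∂y is 0, so the Hessian at any point is diag(g_xx, g_yy) = diag(4(-3x^2 + 12x - 11), -6(2y + 1)).
At (2, -1): H = diag(4, 6).
Both eigenvalues are positive, so H is positive definite: a local minimum.

local minimum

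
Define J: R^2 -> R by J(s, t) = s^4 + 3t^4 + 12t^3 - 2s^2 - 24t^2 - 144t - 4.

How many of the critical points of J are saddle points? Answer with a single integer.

4

J separates as a function of s plus a function of t, so ∇J=0 decouples.
∂J/∂s = 4s(s - 1)(s + 1) = 0 at s ∈ {-1, 0, 1}; ∂J/∂t = 12(t - 2)(t + 2)(t + 3) = 0 at t ∈ {-3, -2, 2}.
The Hessian is diagonal: diag(J_ss, J_tt). Second derivatives: J_ss(-1)=8, J_ss(0)=-4, J_ss(1)=8; J_tt(-3)=60, J_tt(-2)=-48, J_tt(2)=240.
Saddle points occur where the two diagonal entries have opposite signs: (-1, -2), (0, -3), (0, 2), (1, -2). Count: 4.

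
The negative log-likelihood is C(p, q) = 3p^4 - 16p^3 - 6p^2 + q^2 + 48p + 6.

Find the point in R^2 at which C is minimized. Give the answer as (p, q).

(4, 0)

C(p,q) separates as A(p) + B(q) + 6, so its minimum is min A + min B + 6.
A'(p) = 12(p - 4)(p - 1)(p + 1) vanishes at p ∈ {-1, 1, 4}; B'(q) = 2q vanishes at q ∈ {0}.
Local minima of A (where A''>0): A(-1)=-35, A(4)=-160. Local minima of B: B(0)=0.
So the global minimum of C is A(4) + B(0) + 6 = -160 + 0 + 6 = -154, attained at (4, 0).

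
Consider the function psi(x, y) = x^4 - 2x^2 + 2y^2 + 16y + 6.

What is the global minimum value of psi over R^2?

psi(x,y) separates as P(x) + Q(y) + 6, so its minimum is min P + min Q + 6.
P'(x) = 4x(x - 1)(x + 1) vanishes at x ∈ {-1, 0, 1}; Q'(y) = 4y + 16 vanishes at y ∈ {-4}.
Local minima of P (where P''>0): P(-1)=-1, P(1)=-1. Local minima of Q: Q(-4)=-32.
So the global minimum of psi is P(-1) + Q(-4) + 6 = -1 − 32 + 6 = -27, attained at (-1, -4).

-27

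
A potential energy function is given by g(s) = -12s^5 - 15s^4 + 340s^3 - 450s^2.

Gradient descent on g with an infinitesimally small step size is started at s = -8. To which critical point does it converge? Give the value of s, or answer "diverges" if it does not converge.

-5

g'(s) = -60s(s - 3)(s - 1)(s + 5), so g'(-8) = -142560.
Gradient descent moves in the -g' direction, i.e. s is increasing.
The nearest critical point in that direction is s = -5, where g'' = 14400 > 0 (a local minimum). The iterate converges there.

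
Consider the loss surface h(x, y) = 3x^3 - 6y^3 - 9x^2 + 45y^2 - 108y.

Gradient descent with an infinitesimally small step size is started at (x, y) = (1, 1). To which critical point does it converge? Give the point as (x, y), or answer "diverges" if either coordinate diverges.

(2, 2)

h is separable, so gradient descent decouples: x follows -∂h/∂x, y follows -∂h/∂y.
∂h/∂x = 9x(x - 2); at x=1 this is -9, so x increases.
∂h/∂y = -18(y - 3)(y - 2); at y=1 this is -36, so y increases.
x converges to its nearest critical value 2 (a local min of the x-part); y converges to 2. The iterate converges to (2, 2).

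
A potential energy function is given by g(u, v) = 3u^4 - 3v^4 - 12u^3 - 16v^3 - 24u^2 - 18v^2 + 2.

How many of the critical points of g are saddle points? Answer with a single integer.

g separates as a function of u plus a function of v, so ∇g=0 decouples.
∂g/∂u = 12u(u - 4)(u + 1) = 0 at u ∈ {-1, 0, 4}; ∂g/∂v = -12v(v + 1)(v + 3) = 0 at v ∈ {-3, -1, 0}.
The Hessian is diagonal: diag(g_uu, g_vv). Second derivatives: g_uu(-1)=60, g_uu(0)=-48, g_uu(4)=240; g_vv(-3)=-72, g_vv(-1)=24, g_vv(0)=-36.
Saddle points occur where the two diagonal entries have opposite signs: (-1, -3), (-1, 0), (0, -1), (4, -3), (4, 0). Count: 5.

5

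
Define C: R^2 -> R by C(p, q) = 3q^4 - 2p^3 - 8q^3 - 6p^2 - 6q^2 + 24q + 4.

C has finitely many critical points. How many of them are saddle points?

C separates as a function of p plus a function of q, so ∇C=0 decouples.
∂C/∂p = -6p(p + 2) = 0 at p ∈ {-2, 0}; ∂C/∂q = 12(q - 2)(q - 1)(q + 1) = 0 at q ∈ {-1, 1, 2}.
The Hessian is diagonal: diag(C_pp, C_qq). Second derivatives: C_pp(-2)=12, C_pp(0)=-12; C_qq(-1)=72, C_qq(1)=-24, C_qq(2)=36.
Saddle points occur where the two diagonal entries have opposite signs: (-2, 1), (0, -1), (0, 2). Count: 3.

3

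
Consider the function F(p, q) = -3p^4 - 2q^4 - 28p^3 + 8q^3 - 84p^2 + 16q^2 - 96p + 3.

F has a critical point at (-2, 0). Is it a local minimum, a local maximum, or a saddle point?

local minimum

The mixed partial ∂²F/∂p∂q is 0, so the Hessian at any point is diag(F_pp, F_qq) = diag(-12(3p^2 + 14p + 14), 8(-3q^2 + 6q + 4)).
At (-2, 0): H = diag(24, 32).
Both eigenvalues are positive, so H is positive definite: a local minimum.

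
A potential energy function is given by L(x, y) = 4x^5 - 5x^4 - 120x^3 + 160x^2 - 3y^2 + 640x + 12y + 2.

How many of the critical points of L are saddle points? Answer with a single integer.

2

L separates as a function of x plus a function of y, so ∇L=0 decouples.
∂L/∂x = 20(x - 4)(x - 2)(x + 1)(x + 4) = 0 at x ∈ {-4, -1, 2, 4}; ∂L/∂y = -6(y - 2) = 0 at y ∈ {2}.
The Hessian is diagonal: diag(L_xx, L_yy). Second derivatives: L_xx(-4)=-2880, L_xx(-1)=900, L_xx(2)=-720, L_xx(4)=1600; L_yy(2)=-6.
Saddle points occur where the two diagonal entries have opposite signs: (-1, 2), (4, 2). Count: 2.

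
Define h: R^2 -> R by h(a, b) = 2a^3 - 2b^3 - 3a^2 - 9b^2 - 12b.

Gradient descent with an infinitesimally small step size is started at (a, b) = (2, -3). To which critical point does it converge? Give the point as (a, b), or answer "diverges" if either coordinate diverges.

(1, -2)

h is separable, so gradient descent decouples: a follows -∂h/∂a, b follows -∂h/∂b.
∂h/∂a = 6a(a - 1); at a=2 this is 12, so a decreases.
∂h/∂b = -6(b + 1)(b + 2); at b=-3 this is -12, so b increases.
a converges to its nearest critical value 1 (a local min of the a-part); b converges to -2. The iterate converges to (1, -2).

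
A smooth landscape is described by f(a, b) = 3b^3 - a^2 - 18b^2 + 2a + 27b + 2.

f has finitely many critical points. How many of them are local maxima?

1

f separates as a function of a plus a function of b, so ∇f=0 decouples.
∂f/∂a = -2(a - 1) = 0 at a ∈ {1}; ∂f/∂b = 9(b - 3)(b - 1) = 0 at b ∈ {1, 3}.
The Hessian is diagonal: diag(f_aa, f_bb). Second derivatives: f_aa(1)=-2; f_bb(1)=-18, f_bb(3)=18.
Local maxima occur where both diagonal entries negative: (1, 1). Count: 1.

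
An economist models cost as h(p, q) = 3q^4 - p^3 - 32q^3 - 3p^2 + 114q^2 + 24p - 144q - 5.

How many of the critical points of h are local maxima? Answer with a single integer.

1

h separates as a function of p plus a function of q, so ∇h=0 decouples.
∂h/∂p = -3(p - 2)(p + 4) = 0 at p ∈ {-4, 2}; ∂h/∂q = 12(q - 4)(q - 3)(q - 1) = 0 at q ∈ {1, 3, 4}.
The Hessian is diagonal: diag(h_pp, h_qq). Second derivatives: h_pp(-4)=18, h_pp(2)=-18; h_qq(1)=72, h_qq(3)=-24, h_qq(4)=36.
Local maxima occur where both diagonal entries negative: (2, 3). Count: 1.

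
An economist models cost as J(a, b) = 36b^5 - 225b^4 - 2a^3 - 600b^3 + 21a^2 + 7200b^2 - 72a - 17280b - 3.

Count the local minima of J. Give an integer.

J separates as a function of a plus a function of b, so ∇J=0 decouples.
∂J/∂a = -6(a - 4)(a - 3) = 0 at a ∈ {3, 4}; ∂J/∂b = 180(b - 4)(b - 3)(b - 2)(b + 4) = 0 at b ∈ {-4, 2, 3, 4}.
The Hessian is diagonal: diag(J_aa, J_bb). Second derivatives: J_aa(3)=6, J_aa(4)=-6; J_bb(-4)=-60480, J_bb(2)=2160, J_bb(3)=-1260, J_bb(4)=2880.
Local minima occur where both diagonal entries positive: (3, 2), (3, 4). Count: 2.

2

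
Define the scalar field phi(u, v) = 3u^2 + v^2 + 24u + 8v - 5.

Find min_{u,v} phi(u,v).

-69

phi(u,v) separates as P(u) + Q(v) − 5, so its minimum is min P + min Q − 5.
P'(u) = 6u + 24 vanishes at u ∈ {-4}; Q'(v) = 2v + 8 vanishes at v ∈ {-4}.
Local minima of P (where P''>0): P(-4)=-48. Local minima of Q: Q(-4)=-16.
So the global minimum of phi is P(-4) + Q(-4) − 5 = -48 − 16 − 5 = -69, attained at (-4, -4).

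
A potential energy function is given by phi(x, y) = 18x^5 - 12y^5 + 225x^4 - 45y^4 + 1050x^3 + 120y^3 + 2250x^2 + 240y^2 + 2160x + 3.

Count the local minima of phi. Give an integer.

phi separates as a function of x plus a function of y, so ∇phi=0 decouples.
∂phi/∂x = 90(x + 1)(x + 2)(x + 3)(x + 4) = 0 at x ∈ {-4, -3, -2, -1}; ∂phi/∂y = -60y(y - 2)(y + 1)(y + 4) = 0 at y ∈ {-4, -1, 0, 2}.
The Hessian is diagonal: diag(phi_xx, phi_yy). Second derivatives: phi_xx(-4)=-540, phi_xx(-3)=180, phi_xx(-2)=-180, phi_xx(-1)=540; phi_yy(-4)=4320, phi_yy(-1)=-540, phi_yy(0)=480, phi_yy(2)=-2160.
Local minima occur where both diagonal entries positive: (-3, -4), (-3, 0), (-1, -4), (-1, 0). Count: 4.

4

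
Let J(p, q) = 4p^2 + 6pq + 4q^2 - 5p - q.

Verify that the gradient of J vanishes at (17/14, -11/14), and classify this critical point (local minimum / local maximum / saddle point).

∇J = (8p + 6q - 5, 6p + 8q - 1); substituting (17/14, -11/14) gives ∇J = (0, 0), so (17/14, -11/14) is indeed a critical point.
The Hessian of J is constant: H = [[8, 6], [6, 8]].
det(H) = 8·8 − 6² = 28.
det(H) > 0 and tr(H) = 16 > 0, so H is positive definite and the point is a local minimum.

local minimum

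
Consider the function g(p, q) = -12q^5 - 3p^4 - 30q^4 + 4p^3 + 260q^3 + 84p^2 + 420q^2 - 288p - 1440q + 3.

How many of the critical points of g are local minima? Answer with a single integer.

g separates as a function of p plus a function of q, so ∇g=0 decouples.
∂g/∂p = -12(p - 3)(p - 2)(p + 4) = 0 at p ∈ {-4, 2, 3}; ∂g/∂q = -60(q - 3)(q - 1)(q + 2)(q + 4) = 0 at q ∈ {-4, -2, 1, 3}.
The Hessian is diagonal: diag(g_pp, g_qq). Second derivatives: g_pp(-4)=-504, g_pp(2)=72, g_pp(3)=-84; g_qq(-4)=4200, g_qq(-2)=-1800, g_qq(1)=1800, g_qq(3)=-4200.
Local minima occur where both diagonal entries positive: (2, -4), (2, 1). Count: 2.

2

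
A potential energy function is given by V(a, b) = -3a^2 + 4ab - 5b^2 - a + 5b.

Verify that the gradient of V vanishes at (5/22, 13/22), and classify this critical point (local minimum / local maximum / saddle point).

local maximum

∇V = (-6a + 4b - 1, 4a - 10b + 5); substituting (5/22, 13/22) gives ∇V = (0, 0), so (5/22, 13/22) is indeed a critical point.
The Hessian of V is constant: H = [[-6, 4], [4, -10]].
det(H) = (-6)·(-10) − 4² = 44.
det(H) > 0 and tr(H) = -16 < 0, so H is negative definite and the point is a local maximum.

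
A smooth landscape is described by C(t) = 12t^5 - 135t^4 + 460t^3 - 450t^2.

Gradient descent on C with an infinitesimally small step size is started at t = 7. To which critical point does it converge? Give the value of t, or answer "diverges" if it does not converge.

5

C'(t) = 60t(t - 5)(t - 3)(t - 1), so C'(7) = 20160.
Gradient descent moves in the -C' direction, i.e. t is decreasing.
The nearest critical point in that direction is t = 5, where C'' = 2400 > 0 (a local minimum). The iterate converges there.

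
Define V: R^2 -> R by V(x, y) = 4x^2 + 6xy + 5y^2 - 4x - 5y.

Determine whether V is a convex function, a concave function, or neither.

convex

V is quadratic, so its Hessian is the constant matrix H = [[8, 6], [6, 10]].
det(H) = 44, tr(H) = 18.
det(H) > 0 and tr(H) > 0, so H is positive definite everywhere: convex.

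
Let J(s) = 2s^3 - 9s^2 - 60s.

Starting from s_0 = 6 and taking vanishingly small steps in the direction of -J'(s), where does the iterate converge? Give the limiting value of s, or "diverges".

J'(s) = 6(s - 5)(s + 2), so J'(6) = 48.
Gradient descent moves in the -J' direction, i.e. s is decreasing.
The nearest critical point in that direction is s = 5, where J'' = 42 > 0 (a local minimum). The iterate converges there.

5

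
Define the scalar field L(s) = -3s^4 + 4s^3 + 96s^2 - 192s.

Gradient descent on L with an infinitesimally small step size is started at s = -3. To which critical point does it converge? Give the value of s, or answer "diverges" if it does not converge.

1

L'(s) = -12(s - 4)(s - 1)(s + 4), so L'(-3) = -336.
Gradient descent moves in the -L' direction, i.e. s is increasing.
The nearest critical point in that direction is s = 1, where L'' = 180 > 0 (a local minimum). The iterate converges there.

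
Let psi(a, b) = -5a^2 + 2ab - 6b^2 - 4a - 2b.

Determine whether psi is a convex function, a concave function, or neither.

psi is quadratic, so its Hessian is the constant matrix H = [[-10, 2], [2, -12]].
det(H) = 116, tr(H) = -22.
det(H) > 0 and tr(H) < 0, so H is negative definite everywhere: concave.

concave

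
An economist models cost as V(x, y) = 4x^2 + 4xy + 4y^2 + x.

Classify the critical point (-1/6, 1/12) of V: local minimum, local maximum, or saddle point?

The Hessian of V is constant: H = [[8, 4], [4, 8]].
det(H) = 8·8 − 4² = 48.
det(H) > 0 and tr(H) = 16 > 0, so H is positive definite and the point is a local minimum.

local minimum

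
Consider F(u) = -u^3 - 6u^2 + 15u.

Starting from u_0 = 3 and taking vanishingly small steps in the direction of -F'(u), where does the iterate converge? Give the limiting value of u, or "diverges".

diverges

F'(u) = -3(u - 1)(u + 5), so F'(3) = -48.
Gradient descent moves in the -F' direction, i.e. u is increasing.
There is no critical point above u=3, and F' keeps the same sign, so the iterate runs off to +∞.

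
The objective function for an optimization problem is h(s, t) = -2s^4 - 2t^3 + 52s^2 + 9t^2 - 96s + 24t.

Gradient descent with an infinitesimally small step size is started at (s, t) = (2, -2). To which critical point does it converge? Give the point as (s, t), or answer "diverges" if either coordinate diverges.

(1, -1)

h is separable, so gradient descent decouples: s follows -∂h/∂s, t follows -∂h/∂t.
∂h/∂s = -8(s - 3)(s - 1)(s + 4); at s=2 this is 48, so s decreases.
∂h/∂t = -6(t - 4)(t + 1); at t=-2 this is -36, so t increases.
s converges to its nearest critical value 1 (a local min of the s-part); t converges to -1. The iterate converges to (1, -1).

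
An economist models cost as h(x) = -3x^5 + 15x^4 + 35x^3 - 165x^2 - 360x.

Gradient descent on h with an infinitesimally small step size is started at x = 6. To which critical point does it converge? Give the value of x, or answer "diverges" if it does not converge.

h'(x) = -15(x - 4)(x - 3)(x + 1)(x + 2), so h'(6) = -5040.
Gradient descent moves in the -h' direction, i.e. x is increasing.
There is no critical point above x=6, and h' keeps the same sign, so the iterate runs off to +∞.

diverges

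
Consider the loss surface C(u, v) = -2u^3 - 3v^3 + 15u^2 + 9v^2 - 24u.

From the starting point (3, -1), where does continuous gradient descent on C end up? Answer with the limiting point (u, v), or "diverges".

(1, 0)

C is separable, so gradient descent decouples: u follows -∂C/∂u, v follows -∂C/∂v.
∂C/∂u = -6(u - 4)(u - 1); at u=3 this is 12, so u decreases.
∂C/∂v = -9v(v - 2); at v=-1 this is -27, so v increases.
u converges to its nearest critical value 1 (a local min of the u-part); v converges to 0. The iterate converges to (1, 0).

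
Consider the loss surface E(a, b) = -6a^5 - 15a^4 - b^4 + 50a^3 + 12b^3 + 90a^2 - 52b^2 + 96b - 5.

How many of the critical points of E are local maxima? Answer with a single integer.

4

E separates as a function of a plus a function of b, so ∇E=0 decouples.
∂E/∂a = -30a(a - 2)(a + 1)(a + 3) = 0 at a ∈ {-3, -1, 0, 2}; ∂E/∂b = -4(b - 4)(b - 3)(b - 2) = 0 at b ∈ {2, 3, 4}.
The Hessian is diagonal: diag(E_aa, E_bb). Second derivatives: E_aa(-3)=900, E_aa(-1)=-180, E_aa(0)=180, E_aa(2)=-900; E_bb(2)=-8, E_bb(3)=4, E_bb(4)=-8.
Local maxima occur where both diagonal entries negative: (-1, 2), (-1, 4), (2, 2), (2, 4). Count: 4.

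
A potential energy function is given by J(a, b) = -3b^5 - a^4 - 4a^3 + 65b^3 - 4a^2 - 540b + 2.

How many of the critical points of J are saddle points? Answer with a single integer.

6

J separates as a function of a plus a function of b, so ∇J=0 decouples.
∂J/∂a = -4a(a + 1)(a + 2) = 0 at a ∈ {-2, -1, 0}; ∂J/∂b = -15(b - 3)(b - 2)(b + 2)(b + 3) = 0 at b ∈ {-3, -2, 2, 3}.
The Hessian is diagonal: diag(J_aa, J_bb). Second derivatives: J_aa(-2)=-8, J_aa(-1)=4, J_aa(0)=-8; J_bb(-3)=450, J_bb(-2)=-300, J_bb(2)=300, J_bb(3)=-450.
Saddle points occur where the two diagonal entries have opposite signs: (-2, -3), (-2, 2), (-1, -2), (-1, 3), (0, -3), (0, 2). Count: 6.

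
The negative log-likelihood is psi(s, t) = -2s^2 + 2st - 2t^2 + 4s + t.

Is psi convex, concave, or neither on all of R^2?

psi is quadratic, so its Hessian is the constant matrix H = [[-4, 2], [2, -4]].
det(H) = 12, tr(H) = -8.
det(H) > 0 and tr(H) < 0, so H is negative definite everywhere: concave.

concave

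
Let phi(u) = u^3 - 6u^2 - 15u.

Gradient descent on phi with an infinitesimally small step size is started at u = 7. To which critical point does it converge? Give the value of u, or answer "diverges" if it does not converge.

5

phi'(u) = 3(u - 5)(u + 1), so phi'(7) = 48.
Gradient descent moves in the -phi' direction, i.e. u is decreasing.
The nearest critical point in that direction is u = 5, where phi'' = 18 > 0 (a local minimum). The iterate converges there.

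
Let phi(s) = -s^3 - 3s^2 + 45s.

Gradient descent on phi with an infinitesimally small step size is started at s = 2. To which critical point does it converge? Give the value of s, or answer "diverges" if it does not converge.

phi'(s) = -3(s - 3)(s + 5), so phi'(2) = 21.
Gradient descent moves in the -phi' direction, i.e. s is decreasing.
The nearest critical point in that direction is s = -5, where phi'' = 24 > 0 (a local minimum). The iterate converges there.

-5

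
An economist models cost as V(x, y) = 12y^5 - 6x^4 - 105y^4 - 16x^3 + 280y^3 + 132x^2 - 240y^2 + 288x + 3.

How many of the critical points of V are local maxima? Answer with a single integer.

4

V separates as a function of x plus a function of y, so ∇V=0 decouples.
∂V/∂x = -24(x - 3)(x + 1)(x + 4) = 0 at x ∈ {-4, -1, 3}; ∂V/∂y = 60y(y - 4)(y - 2)(y - 1) = 0 at y ∈ {0, 1, 2, 4}.
The Hessian is diagonal: diag(V_xx, V_yy). Second derivatives: V_xx(-4)=-504, V_xx(-1)=288, V_xx(3)=-672; V_yy(0)=-480, V_yy(1)=180, V_yy(2)=-240, V_yy(4)=1440.
Local maxima occur where both diagonal entries negative: (-4, 0), (-4, 2), (3, 0), (3, 2). Count: 4.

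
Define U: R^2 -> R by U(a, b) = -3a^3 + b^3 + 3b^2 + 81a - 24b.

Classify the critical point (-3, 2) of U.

local minimum

The mixed partial ∂²U/∂a∂b is 0, so the Hessian at any point is diag(U_aa, U_bb) = diag(-18a, 6(b + 1)).
At (-3, 2): H = diag(54, 18).
Both eigenvalues are positive, so H is positive definite: a local minimum.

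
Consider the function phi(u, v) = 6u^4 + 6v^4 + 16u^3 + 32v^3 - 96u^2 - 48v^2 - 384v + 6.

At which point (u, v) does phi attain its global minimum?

phi(u,v) separates as P(u) + Q(v) + 6, so its minimum is min P + min Q + 6.
P'(u) = 24u(u - 2)(u + 4) vanishes at u ∈ {-4, 0, 2}; Q'(v) = 24(v - 2)(v + 2)(v + 4) vanishes at v ∈ {-4, -2, 2}.
Local minima of P (where P''>0): P(-4)=-1024, P(2)=-160. Local minima of Q: Q(-4)=256, Q(2)=-608.
So the global minimum of phi is P(-4) + Q(2) + 6 = -1024 − 608 + 6 = -1626, attained at (-4, 2).

(-4, 2)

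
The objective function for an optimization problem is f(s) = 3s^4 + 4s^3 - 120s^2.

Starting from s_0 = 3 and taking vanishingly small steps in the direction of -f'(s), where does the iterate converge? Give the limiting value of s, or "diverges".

4

f'(s) = 12s(s - 4)(s + 5), so f'(3) = -288.
Gradient descent moves in the -f' direction, i.e. s is increasing.
The nearest critical point in that direction is s = 4, where f'' = 432 > 0 (a local minimum). The iterate converges there.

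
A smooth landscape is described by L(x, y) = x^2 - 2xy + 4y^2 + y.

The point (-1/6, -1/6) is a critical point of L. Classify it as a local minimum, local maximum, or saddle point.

The Hessian of L is constant: H = [[2, -2], [-2, 8]].
det(H) = 2·8 − (-2)² = 12.
det(H) > 0 and tr(H) = 10 > 0, so H is positive definite and the point is a local minimum.

local minimum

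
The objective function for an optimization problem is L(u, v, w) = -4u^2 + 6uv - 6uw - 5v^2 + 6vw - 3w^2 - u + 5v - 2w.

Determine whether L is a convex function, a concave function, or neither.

concave

L is quadratic, so its Hessian is the constant matrix H = [[-8, 6, -6], [6, -10, 6], [-6, 6, -6]].
Leading principal minors: -8, 44, -48.
Signs alternate −, +, − ⇒ H ≺ 0 ⇒ concave.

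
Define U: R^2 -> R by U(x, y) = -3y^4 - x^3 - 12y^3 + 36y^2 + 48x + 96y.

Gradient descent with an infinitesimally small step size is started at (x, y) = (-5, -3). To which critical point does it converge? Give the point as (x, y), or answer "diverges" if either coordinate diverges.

U is separable, so gradient descent decouples: x follows -∂U/∂x, y follows -∂U/∂y.
∂U/∂x = -3(x - 4)(x + 4); at x=-5 this is -27, so x increases.
∂U/∂y = -12(y - 2)(y + 1)(y + 4); at y=-3 this is -120, so y increases.
x converges to its nearest critical value -4 (a local min of the x-part); y converges to -1. The iterate converges to (-4, -1).

(-4, -1)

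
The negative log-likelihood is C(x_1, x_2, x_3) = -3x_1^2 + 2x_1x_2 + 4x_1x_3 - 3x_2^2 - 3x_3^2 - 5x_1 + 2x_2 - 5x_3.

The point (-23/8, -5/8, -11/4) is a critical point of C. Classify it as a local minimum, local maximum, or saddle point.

local maximum

The Hessian is constant: H = [[-6, 2, 4], [2, -6, 0], [4, 0, -6]].
Leading principal minors: Δ₁ = -6, Δ₂ = 32, Δ₃ = -96.
The minors alternate sign starting negative (−, +, −), so H is negative definite: a local maximum.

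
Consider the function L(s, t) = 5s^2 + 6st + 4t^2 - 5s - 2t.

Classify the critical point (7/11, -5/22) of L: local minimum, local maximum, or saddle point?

The Hessian of L is constant: H = [[10, 6], [6, 8]].
det(H) = 10·8 − 6² = 44.
det(H) > 0 and tr(H) = 18 > 0, so H is positive definite and the point is a local minimum.

local minimum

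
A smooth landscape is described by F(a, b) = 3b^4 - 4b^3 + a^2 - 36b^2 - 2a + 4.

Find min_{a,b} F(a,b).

F(a,b) separates as P(a) + Q(b) + 4, so its minimum is min P + min Q + 4.
P'(a) = 2a - 2 vanishes at a ∈ {1}; Q'(b) = 12b(b - 3)(b + 2) vanishes at b ∈ {-2, 0, 3}.
Local minima of P (where P''>0): P(1)=-1. Local minima of Q: Q(-2)=-64, Q(3)=-189.
So the global minimum of F is P(1) + Q(3) + 4 = -1 − 189 + 4 = -186, attained at (1, 3).

-186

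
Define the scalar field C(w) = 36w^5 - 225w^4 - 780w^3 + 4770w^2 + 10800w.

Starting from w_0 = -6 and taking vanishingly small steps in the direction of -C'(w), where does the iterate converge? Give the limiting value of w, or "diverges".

C'(w) = 180(w - 5)(w - 4)(w + 1)(w + 3), so C'(-6) = 297000.
Gradient descent moves in the -C' direction, i.e. w is decreasing.
There is no critical point below w=-6, and C' keeps the same sign, so the iterate runs off to −∞.

diverges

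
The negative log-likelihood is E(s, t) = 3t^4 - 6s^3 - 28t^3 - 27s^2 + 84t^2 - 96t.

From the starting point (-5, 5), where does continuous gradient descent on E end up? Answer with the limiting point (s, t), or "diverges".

(-3, 4)

E is separable, so gradient descent decouples: s follows -∂E/∂s, t follows -∂E/∂t.
∂E/∂s = -18s(s + 3); at s=-5 this is -180, so s increases.
∂E/∂t = 12(t - 4)(t - 2)(t - 1); at t=5 this is 144, so t decreases.
s converges to its nearest critical value -3 (a local min of the s-part); t converges to 4. The iterate converges to (-3, 4).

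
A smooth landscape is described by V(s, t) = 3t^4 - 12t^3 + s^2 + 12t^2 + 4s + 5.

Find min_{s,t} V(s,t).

V(s,t) separates as P(s) + Q(t) + 5, so its minimum is min P + min Q + 5.
P'(s) = 2s + 4 vanishes at s ∈ {-2}; Q'(t) = 12t(t - 2)(t - 1) vanishes at t ∈ {0, 1, 2}.
Local minima of P (where P''>0): P(-2)=-4. Local minima of Q: Q(0)=0, Q(2)=0.
So the global minimum of V is P(-2) + Q(0) + 5 = -4 + 0 + 5 = 1, attained at (-2, 0).

1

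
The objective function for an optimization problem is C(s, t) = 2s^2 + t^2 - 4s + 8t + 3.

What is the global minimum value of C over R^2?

-15

C(s,t) separates as P(s) + Q(t) + 3, so its minimum is min P + min Q + 3.
P'(s) = 4s - 4 vanishes at s ∈ {1}; Q'(t) = 2(t + 4) vanishes at t ∈ {-4}.
Local minima of P (where P''>0): P(1)=-2. Local minima of Q: Q(-4)=-16.
So the global minimum of C is P(1) + Q(-4) + 3 = -2 − 16 + 3 = -15, attained at (1, -4).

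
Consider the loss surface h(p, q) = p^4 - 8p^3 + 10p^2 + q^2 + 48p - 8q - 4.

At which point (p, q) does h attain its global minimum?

(-1, 4)

h(p,q) separates as A(p) + B(q) − 4, so its minimum is min A + min B − 4.
A'(p) = 4(p - 4)(p - 3)(p + 1) vanishes at p ∈ {-1, 3, 4}; B'(q) = 2q - 8 vanishes at q ∈ {4}.
Local minima of A (where A''>0): A(-1)=-29, A(4)=96. Local minima of B: B(4)=-16.
So the global minimum of h is A(-1) + B(4) − 4 = -29 − 16 − 4 = -49, attained at (-1, 4).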